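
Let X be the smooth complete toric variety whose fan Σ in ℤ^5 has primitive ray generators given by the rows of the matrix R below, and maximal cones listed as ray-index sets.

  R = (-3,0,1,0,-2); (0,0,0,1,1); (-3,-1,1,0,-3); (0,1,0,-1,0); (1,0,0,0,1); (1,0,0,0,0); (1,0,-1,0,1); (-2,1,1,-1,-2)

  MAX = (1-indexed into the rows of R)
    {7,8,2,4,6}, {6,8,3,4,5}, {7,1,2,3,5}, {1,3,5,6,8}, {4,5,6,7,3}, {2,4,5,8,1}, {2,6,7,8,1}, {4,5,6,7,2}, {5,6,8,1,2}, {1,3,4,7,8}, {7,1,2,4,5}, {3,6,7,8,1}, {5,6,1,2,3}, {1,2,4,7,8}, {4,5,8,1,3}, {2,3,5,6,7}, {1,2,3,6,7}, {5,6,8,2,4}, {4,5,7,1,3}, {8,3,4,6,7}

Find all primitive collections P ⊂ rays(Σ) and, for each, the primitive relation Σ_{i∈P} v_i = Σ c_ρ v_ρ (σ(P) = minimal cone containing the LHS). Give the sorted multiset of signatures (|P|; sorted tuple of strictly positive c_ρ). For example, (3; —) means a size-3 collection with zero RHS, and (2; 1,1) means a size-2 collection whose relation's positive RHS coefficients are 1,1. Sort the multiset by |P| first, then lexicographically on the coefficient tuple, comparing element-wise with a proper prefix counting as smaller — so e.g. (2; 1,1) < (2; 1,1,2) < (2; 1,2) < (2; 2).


|primitive collections| = 5. Relations:

  {1,4,6}:  v_{1} + v_{4} + v_{6} = v_{8}  ⟹  sig = (3; 1)
  {2,3,4}:  v_{2} + v_{3} + v_{4} = v_{1}  ⟹  sig = (3; 1)
  {5,7,8}:  v_{5} + v_{7} + v_{8} = v_{4}  ⟹  sig = (3; 1)
  {2,3,8}:  v_{2} + v_{3} + v_{8} = 2·v_{1} + v_{6}  ⟹  sig = (3; 1,2)
  {1,5,6,7}:  v_{1} + v_{5} + v_{6} + v_{7} = 0  ⟹  sig = (4; —)

so the primitive-relation signature multiset is
{ (3; 1) ×3,  (3; 1,2),  (4; —) }


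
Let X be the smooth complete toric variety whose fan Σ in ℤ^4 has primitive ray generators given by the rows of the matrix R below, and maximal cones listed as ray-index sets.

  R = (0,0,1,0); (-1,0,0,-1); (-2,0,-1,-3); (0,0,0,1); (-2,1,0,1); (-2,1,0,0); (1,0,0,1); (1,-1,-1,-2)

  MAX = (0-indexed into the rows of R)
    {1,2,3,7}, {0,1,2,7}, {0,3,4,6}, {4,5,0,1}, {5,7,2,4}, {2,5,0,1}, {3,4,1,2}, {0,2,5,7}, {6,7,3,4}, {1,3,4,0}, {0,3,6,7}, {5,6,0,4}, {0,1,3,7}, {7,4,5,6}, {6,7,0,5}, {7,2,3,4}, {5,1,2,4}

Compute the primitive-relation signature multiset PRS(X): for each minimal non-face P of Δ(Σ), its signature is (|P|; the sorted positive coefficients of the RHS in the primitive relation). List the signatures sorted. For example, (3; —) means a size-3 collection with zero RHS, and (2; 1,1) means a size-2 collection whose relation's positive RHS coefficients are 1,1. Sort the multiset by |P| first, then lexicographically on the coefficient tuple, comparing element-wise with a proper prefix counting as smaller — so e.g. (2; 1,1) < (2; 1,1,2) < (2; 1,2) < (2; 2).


|primitive collections| = 8. Relations:

  {1,6}:  v_{1} + v_{6} = 0  →  sig = (2; —)
  {3,5}:  v_{3} + v_{5} = v_{4}  →  sig = (2; 1)
  {2,6}:  v_{2} + v_{6} = v_{5} + v_{7}  →  sig = (2; 1,1)
  {0,4,7}:  v_{0} + v_{4} + v_{7} = v_{1}  →  sig = (3; 1)
  {1,5,7}:  v_{1} + v_{5} + v_{7} = v_{2}  →  sig = (3; 1)
  {1,4,7}:  v_{1} + v_{4} + v_{7} = v_{2} + v_{3}  →  sig = (3; 1,1)
  {0,2,4}:  v_{0} + v_{2} + v_{4} = 2·v_{1} + v_{5}  →  sig = (3; 1,2)
  {0,2,3}:  v_{0} + v_{2} + v_{3} = 2·v_{1}  →  sig = (3; 2)

so the primitive-relation signature multiset is
    |P|=2: 3 collections, coeffs (), (1), (1,1)
    |P|=3: 5 collections, coeffs (1), (1), (1,1), (1,2), (2)


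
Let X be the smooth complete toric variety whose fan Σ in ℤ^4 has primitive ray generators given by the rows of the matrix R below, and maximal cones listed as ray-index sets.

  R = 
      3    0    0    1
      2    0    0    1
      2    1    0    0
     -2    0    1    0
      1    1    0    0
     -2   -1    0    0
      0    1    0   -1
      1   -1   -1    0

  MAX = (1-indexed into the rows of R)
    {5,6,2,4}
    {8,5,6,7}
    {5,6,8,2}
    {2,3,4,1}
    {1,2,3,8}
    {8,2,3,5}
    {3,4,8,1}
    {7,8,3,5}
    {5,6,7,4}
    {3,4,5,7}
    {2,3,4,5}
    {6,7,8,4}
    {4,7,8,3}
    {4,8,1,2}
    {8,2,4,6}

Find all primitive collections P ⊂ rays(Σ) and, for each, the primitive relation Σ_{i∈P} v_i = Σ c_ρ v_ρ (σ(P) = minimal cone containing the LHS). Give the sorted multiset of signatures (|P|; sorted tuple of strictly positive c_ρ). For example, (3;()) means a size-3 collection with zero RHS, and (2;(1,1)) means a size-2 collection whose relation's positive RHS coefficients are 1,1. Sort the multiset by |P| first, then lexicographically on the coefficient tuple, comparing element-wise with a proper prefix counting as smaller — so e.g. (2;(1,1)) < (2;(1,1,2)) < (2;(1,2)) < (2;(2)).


Σ has 7 primitive collections:

  P = {3,6}:  v_{3} + v_{6} = 0 ; sig = (2;())
  P = {2,7}:  v_{2} + v_{7} = v_{3} ; sig = (2;(1))
  P = {1,5}:  v_{1} + v_{5} = v_{2} + v_{3} ; sig = (2;(1,1))
  P = {1,6}:  v_{1} + v_{6} = v_{2} + v_{4} + v_{8} ; sig = (2;(1,1,1))
  P = {1,7}:  v_{1} + v_{7} = 2·v_{3} + v_{4} + v_{8} ; sig = (2;(1,1,2))
  P = {4,5,8}:  v_{4} + v_{5} + v_{8} = 0 ; sig = (3;())
  P = {2,3,4,8}:  v_{2} + v_{3} + v_{4} + v_{8} = v_{1} ; sig = (4;(1))

Signatures (|P|; sorted positive RHS coefficients), sorted:
    |P|=2: 5 collections, coeffs (), (1), (1,1), (1,1,1), (1,1,2)
    |P|=3: 1 collection, coeffs ()
    |P|=4: 1 collection, coeffs (1)


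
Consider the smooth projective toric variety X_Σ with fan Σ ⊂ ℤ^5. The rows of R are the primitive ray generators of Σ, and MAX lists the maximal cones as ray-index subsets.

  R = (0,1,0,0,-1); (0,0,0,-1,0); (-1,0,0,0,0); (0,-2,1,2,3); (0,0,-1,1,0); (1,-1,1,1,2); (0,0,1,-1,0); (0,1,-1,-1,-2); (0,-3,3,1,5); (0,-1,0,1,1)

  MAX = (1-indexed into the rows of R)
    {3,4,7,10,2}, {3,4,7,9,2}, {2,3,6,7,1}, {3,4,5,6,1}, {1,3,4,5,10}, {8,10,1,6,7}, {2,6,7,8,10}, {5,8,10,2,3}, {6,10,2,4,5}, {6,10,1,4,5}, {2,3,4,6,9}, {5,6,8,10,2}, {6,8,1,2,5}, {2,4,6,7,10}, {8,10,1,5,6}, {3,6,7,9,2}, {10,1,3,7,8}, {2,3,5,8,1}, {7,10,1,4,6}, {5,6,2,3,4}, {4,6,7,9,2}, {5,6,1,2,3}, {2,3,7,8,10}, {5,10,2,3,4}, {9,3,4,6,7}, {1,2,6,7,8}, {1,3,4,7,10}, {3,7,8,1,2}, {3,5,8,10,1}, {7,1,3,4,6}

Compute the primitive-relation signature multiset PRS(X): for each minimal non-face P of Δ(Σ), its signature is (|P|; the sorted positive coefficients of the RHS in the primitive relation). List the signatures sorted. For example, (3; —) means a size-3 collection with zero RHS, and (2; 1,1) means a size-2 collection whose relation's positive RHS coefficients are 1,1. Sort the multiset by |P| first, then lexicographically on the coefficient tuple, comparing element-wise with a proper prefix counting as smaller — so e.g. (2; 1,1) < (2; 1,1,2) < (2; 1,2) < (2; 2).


Primitive collections (11):

  P = {5,7}:  v_{5} + v_{7} = 0 ; sig = (2; —)
  P = {4,8}:  v_{4} + v_{8} = v_{10} ; sig = (2; 1)
  P = {8,9}:  v_{8} + v_{9} = v_{2} + v_{4} + v_{7} ; sig = (2; 1,1,1)
  P = {5,9}:  v_{5} + v_{9} = v_{2} + v_{3} + v_{4} + v_{6} ; sig = (2; 1,1,1,1)
  P = {9,10}:  v_{9} + v_{10} = v_{2} + 2·v_{4} + v_{7} ; sig = (2; 1,1,2)
  P = {1,9}:  v_{1} + v_{9} = 2·v_{3} + 2·v_{6} + v_{7} ; sig = (2; 1,2,2)
  P = {1,2,10}:  v_{1} + v_{2} + v_{10} = 0 ; sig = (3; —)
  P = {3,6,8}:  v_{3} + v_{6} + v_{8} = 0 ; sig = (3; —)
  P = {3,6,10}:  v_{3} + v_{6} + v_{10} = v_{4} ; sig = (3; 1)
  P = {1,2,4}:  v_{1} + v_{2} + v_{4} = v_{3} + v_{6} ; sig = (3; 1,1)
  P = {2,3,4,6,7}:  v_{2} + v_{3} + v_{4} + v_{6} + v_{7} = v_{9} ; sig = (5; 1)

Hence PRS(X_Σ) =
    |P|=2: 6 collections, coeffs (), (1), (1,1,1), (1,1,1,1), (1,1,2), (1,2,2)
    |P|=3: 4 collections, coeffs (), (), (1), (1,1)
    |P|=5: 1 collection, coeffs (1)


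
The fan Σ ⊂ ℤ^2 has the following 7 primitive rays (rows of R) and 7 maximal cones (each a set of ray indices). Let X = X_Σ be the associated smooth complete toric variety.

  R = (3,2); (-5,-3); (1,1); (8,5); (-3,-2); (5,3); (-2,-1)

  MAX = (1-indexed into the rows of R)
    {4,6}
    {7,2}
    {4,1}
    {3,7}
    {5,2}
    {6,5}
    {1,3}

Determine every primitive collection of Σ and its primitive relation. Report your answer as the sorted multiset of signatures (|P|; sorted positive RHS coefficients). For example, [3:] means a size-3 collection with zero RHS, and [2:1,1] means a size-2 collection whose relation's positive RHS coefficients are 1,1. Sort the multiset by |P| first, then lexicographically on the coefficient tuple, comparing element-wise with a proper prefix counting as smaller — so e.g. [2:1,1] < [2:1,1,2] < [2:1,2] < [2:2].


Minimal non-faces — 14 found among 7 rays, 7 max cones:

  P={1,5}:  v_{1} + v_{5} = 0  ⟹  sig = [2:]
  P={2,6}:  v_{2} + v_{6} = 0  ⟹  sig = [2:]
  P={1,2}:  v_{1} + v_{2} = v_{7}  ⟹  sig = [2:1]
  P={1,6}:  v_{1} + v_{6} = v_{4}  ⟹  sig = [2:1]
  P={1,7}:  v_{1} + v_{7} = v_{3}  ⟹  sig = [2:1]
  P={2,4}:  v_{2} + v_{4} = v_{1}  ⟹  sig = [2:1]
  P={3,5}:  v_{3} + v_{5} = v_{7}  ⟹  sig = [2:1]
  P={4,5}:  v_{4} + v_{5} = v_{6}  ⟹  sig = [2:1]
  P={5,7}:  v_{5} + v_{7} = v_{2}  ⟹  sig = [2:1]
  P={6,7}:  v_{6} + v_{7} = v_{1}  ⟹  sig = [2:1]
  P={2,3}:  v_{2} + v_{3} = 2·v_{7}  ⟹  sig = [2:2]
  P={3,6}:  v_{3} + v_{6} = 2·v_{1}  ⟹  sig = [2:2]
  P={4,7}:  v_{4} + v_{7} = 2·v_{1}  ⟹  sig = [2:2]
  P={3,4}:  v_{3} + v_{4} = 3·v_{1}  ⟹  sig = [2:3]

Signatures (|P|; sorted positive RHS coefficients), sorted:
[[2:], [2:], [2:1], [2:1], [2:1], [2:1], [2:1], [2:1], [2:1], [2:1], [2:2], [2:2], [2:2], [2:3]]


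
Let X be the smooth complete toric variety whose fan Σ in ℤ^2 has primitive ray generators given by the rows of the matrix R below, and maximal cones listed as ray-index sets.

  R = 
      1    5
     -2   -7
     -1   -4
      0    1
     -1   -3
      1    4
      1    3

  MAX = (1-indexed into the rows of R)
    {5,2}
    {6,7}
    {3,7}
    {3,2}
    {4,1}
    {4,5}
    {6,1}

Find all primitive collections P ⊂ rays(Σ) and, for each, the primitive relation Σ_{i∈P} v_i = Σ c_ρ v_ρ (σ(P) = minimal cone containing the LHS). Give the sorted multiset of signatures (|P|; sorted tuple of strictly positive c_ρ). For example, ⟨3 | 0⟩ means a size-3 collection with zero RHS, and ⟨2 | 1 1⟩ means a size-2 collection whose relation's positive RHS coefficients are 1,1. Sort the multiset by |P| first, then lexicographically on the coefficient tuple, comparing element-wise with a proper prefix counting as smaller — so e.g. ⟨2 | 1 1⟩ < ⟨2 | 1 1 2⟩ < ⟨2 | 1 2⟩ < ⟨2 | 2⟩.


Primitive collections (14):

  {3,6}:  v_{3} + v_{6} = 0  →  sig = ⟨2 | 0⟩
  {5,7}:  v_{5} + v_{7} = 0  →  sig = ⟨2 | 0⟩
  {1,3}:  v_{1} + v_{3} = v_{4}  →  sig = ⟨2 | 1⟩
  {2,6}:  v_{2} + v_{6} = v_{5}  →  sig = ⟨2 | 1⟩
  {2,7}:  v_{2} + v_{7} = v_{3}  →  sig = ⟨2 | 1⟩
  {3,4}:  v_{3} + v_{4} = v_{5}  →  sig = ⟨2 | 1⟩
  {3,5}:  v_{3} + v_{5} = v_{2}  →  sig = ⟨2 | 1⟩
  {4,6}:  v_{4} + v_{6} = v_{1}  →  sig = ⟨2 | 1⟩
  {4,7}:  v_{4} + v_{7} = v_{6}  →  sig = ⟨2 | 1⟩
  {5,6}:  v_{5} + v_{6} = v_{4}  →  sig = ⟨2 | 1⟩
  {1,2}:  v_{1} + v_{2} = v_{4} + v_{5}  →  sig = ⟨2 | 1 1⟩
  {1,5}:  v_{1} + v_{5} = 2·v_{4}  →  sig = ⟨2 | 2⟩
  {1,7}:  v_{1} + v_{7} = 2·v_{6}  →  sig = ⟨2 | 2⟩
  {2,4}:  v_{2} + v_{4} = 2·v_{5}  →  sig = ⟨2 | 2⟩

Signatures (|P|; sorted positive RHS coefficients), sorted:
    |P|=2: 14 collections, coeffs (), (), (1), (1), (1), (1), (1), (1), (1), (1), (1,1), (2), (2), (2)


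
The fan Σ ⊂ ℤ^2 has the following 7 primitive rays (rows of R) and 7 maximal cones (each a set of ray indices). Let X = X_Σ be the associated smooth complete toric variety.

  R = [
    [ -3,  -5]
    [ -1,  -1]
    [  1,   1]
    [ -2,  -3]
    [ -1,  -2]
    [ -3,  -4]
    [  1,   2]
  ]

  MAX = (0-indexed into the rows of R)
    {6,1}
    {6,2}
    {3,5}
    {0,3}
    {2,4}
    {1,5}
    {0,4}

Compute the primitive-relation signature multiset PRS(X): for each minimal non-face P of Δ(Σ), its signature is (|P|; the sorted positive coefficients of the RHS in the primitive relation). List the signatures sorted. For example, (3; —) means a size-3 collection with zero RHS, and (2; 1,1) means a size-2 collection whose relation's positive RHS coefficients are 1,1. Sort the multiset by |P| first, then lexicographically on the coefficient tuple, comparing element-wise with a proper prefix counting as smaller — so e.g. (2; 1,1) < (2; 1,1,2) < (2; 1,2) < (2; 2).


|primitive collections| = 14. Relations:

  P = {1,2}:  v_{1} + v_{2} = 0 — sig = (2; —)
  P = {4,6}:  v_{4} + v_{6} = 0 — sig = (2; —)
  P = {0,6}:  v_{0} + v_{6} = v_{3} — sig = (2; 1)
  P = {1,3}:  v_{1} + v_{3} = v_{5} — sig = (2; 1)
  P = {1,4}:  v_{1} + v_{4} = v_{3} — sig = (2; 1)
  P = {2,3}:  v_{2} + v_{3} = v_{4} — sig = (2; 1)
  P = {2,5}:  v_{2} + v_{5} = v_{3} — sig = (2; 1)
  P = {3,4}:  v_{3} + v_{4} = v_{0} — sig = (2; 1)
  P = {3,6}:  v_{3} + v_{6} = v_{1} — sig = (2; 1)
  P = {0,1}:  v_{0} + v_{1} = 2·v_{3} — sig = (2; 2)
  P = {0,2}:  v_{0} + v_{2} = 2·v_{4} — sig = (2; 2)
  P = {4,5}:  v_{4} + v_{5} = 2·v_{3} — sig = (2; 2)
  P = {5,6}:  v_{5} + v_{6} = 2·v_{1} — sig = (2; 2)
  P = {0,5}:  v_{0} + v_{5} = 3·v_{3} — sig = (2; 3)

Hence PRS(X_Σ) =
    (2; —)
    (2; —)
    (2; 1)
    (2; 1)
    (2; 1)
    (2; 1)
    (2; 1)
    (2; 1)
    (2; 1)
    (2; 2)
    (2; 2)
    (2; 2)
    (2; 2)
    (2; 3)


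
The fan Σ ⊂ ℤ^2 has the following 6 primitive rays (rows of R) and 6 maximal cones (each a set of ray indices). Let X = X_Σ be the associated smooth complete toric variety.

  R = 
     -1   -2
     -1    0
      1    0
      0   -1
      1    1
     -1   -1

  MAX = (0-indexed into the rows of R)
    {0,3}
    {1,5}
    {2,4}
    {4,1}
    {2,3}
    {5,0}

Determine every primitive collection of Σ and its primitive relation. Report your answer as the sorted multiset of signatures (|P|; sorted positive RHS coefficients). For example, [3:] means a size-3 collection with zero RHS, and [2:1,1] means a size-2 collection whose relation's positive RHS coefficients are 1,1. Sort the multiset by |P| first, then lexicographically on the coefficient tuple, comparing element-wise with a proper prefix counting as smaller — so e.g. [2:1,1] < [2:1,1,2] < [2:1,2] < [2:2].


Minimal non-faces — 9 found among 6 rays, 6 max cones:

  {1,2}:  v_{1} + v_{2} = 0 ; sig = [2:]
  {4,5}:  v_{4} + v_{5} = 0 ; sig = [2:]
  {0,4}:  v_{0} + v_{4} = v_{3} ; sig = [2:1]
  {1,3}:  v_{1} + v_{3} = v_{5} ; sig = [2:1]
  {2,5}:  v_{2} + v_{5} = v_{3} ; sig = [2:1]
  {3,4}:  v_{3} + v_{4} = v_{2} ; sig = [2:1]
  {3,5}:  v_{3} + v_{5} = v_{0} ; sig = [2:1]
  {0,1}:  v_{0} + v_{1} = 2·v_{5} ; sig = [2:2]
  {0,2}:  v_{0} + v_{2} = 2·v_{3} ; sig = [2:2]

Signatures (|P|; sorted positive RHS coefficients), sorted:
{ [2:] ×2,  [2:1] ×5,  [2:2] ×2 }


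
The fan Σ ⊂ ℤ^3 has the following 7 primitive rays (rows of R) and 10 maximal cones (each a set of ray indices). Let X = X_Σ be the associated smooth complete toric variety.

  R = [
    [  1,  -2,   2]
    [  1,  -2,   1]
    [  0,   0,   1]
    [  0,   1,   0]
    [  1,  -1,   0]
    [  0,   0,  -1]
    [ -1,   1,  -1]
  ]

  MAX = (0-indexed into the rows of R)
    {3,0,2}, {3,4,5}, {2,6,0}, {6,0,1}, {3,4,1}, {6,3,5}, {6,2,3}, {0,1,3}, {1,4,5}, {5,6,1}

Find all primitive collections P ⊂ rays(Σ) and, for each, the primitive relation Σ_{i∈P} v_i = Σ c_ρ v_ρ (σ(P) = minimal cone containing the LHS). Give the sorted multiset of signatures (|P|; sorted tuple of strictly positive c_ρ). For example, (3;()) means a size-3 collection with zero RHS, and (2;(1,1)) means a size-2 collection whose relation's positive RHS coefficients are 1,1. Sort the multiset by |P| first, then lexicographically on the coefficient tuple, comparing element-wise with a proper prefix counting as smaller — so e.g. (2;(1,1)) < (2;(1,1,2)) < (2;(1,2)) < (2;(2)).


Δ(Σ) — 7 vertices, 9 min non-faces:

  {2,5}:  v_{2} + v_{5} = 0  ⟹  sig = (2;())
  {0,5}:  v_{0} + v_{5} = v_{1}  ⟹  sig = (2;(1))
  {1,2}:  v_{1} + v_{2} = v_{0}  ⟹  sig = (2;(1))
  {4,6}:  v_{4} + v_{6} = v_{5}  ⟹  sig = (2;(1))
  {2,4}:  v_{2} + v_{4} = v_{1} + v_{3}  ⟹  sig = (2;(1,1))
  {0,4}:  v_{0} + v_{4} = 2·v_{1} + v_{3}  ⟹  sig = (2;(1,2))
  {1,3,6}:  v_{1} + v_{3} + v_{6} = 0  ⟹  sig = (3;())
  {0,3,6}:  v_{0} + v_{3} + v_{6} = v_{2}  ⟹  sig = (3;(1))
  {1,3,5}:  v_{1} + v_{3} + v_{5} = v_{4}  ⟹  sig = (3;(1))

Signatures (|P|; sorted positive RHS coefficients), sorted:
    |P|=2: 6 collections, coeffs (), (1), (1), (1), (1,1), (1,2)
    |P|=3: 3 collections, coeffs (), (1), (1)


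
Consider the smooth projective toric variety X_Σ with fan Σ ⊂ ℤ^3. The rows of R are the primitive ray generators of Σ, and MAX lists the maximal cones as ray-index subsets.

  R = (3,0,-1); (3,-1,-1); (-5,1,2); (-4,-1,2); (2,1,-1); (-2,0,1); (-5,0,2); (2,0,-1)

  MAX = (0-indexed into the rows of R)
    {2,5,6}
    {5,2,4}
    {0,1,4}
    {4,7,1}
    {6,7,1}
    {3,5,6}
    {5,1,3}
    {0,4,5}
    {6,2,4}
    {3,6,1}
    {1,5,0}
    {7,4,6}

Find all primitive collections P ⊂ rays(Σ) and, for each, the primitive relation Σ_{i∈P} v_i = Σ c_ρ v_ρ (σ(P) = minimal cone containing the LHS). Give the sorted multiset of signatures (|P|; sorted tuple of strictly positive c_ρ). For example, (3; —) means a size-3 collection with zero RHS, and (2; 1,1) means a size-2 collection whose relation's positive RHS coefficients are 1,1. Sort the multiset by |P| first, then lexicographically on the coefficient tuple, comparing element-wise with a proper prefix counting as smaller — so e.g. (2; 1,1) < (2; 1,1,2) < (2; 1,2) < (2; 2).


Σ has 14 primitive collections:

  {5,7}:  v_{5} + v_{7} = 0  so sig = (2; —)
  {0,6}:  v_{0} + v_{6} = v_{5}  so sig = (2; 1)
  {1,2}:  v_{1} + v_{2} = v_{5}  so sig = (2; 1)
  {3,4}:  v_{3} + v_{4} = v_{5}  so sig = (2; 1)
  {0,7}:  v_{0} + v_{7} = v_{1} + v_{4}  so sig = (2; 1,1)
  {2,7}:  v_{2} + v_{7} = v_{4} + v_{6}  so sig = (2; 1,1)
  {3,7}:  v_{3} + v_{7} = v_{1} + v_{6}  so sig = (2; 1,1)
  {0,2}:  v_{0} + v_{2} = v_{4} + 2·v_{5}  so sig = (2; 1,2)
  {0,3}:  v_{0} + v_{3} = v_{1} + 2·v_{5}  so sig = (2; 1,2)
  {2,3}:  v_{2} + v_{3} = 2·v_{5} + v_{6}  so sig = (2; 1,2)
  {1,4,6}:  v_{1} + v_{4} + v_{6} = 0  so sig = (3; —)
  {1,4,5}:  v_{1} + v_{4} + v_{5} = v_{0}  so sig = (3; 1)
  {1,5,6}:  v_{1} + v_{5} + v_{6} = v_{3}  so sig = (3; 1)
  {4,5,6}:  v_{4} + v_{5} + v_{6} = v_{2}  so sig = (3; 1)

Sorted signature multiset PRS(X):
{ (2; —),  (2; 1) ×3,  (2; 1,1) ×3,  (2; 1,2) ×3,  (3; —),  (3; 1) ×3 }


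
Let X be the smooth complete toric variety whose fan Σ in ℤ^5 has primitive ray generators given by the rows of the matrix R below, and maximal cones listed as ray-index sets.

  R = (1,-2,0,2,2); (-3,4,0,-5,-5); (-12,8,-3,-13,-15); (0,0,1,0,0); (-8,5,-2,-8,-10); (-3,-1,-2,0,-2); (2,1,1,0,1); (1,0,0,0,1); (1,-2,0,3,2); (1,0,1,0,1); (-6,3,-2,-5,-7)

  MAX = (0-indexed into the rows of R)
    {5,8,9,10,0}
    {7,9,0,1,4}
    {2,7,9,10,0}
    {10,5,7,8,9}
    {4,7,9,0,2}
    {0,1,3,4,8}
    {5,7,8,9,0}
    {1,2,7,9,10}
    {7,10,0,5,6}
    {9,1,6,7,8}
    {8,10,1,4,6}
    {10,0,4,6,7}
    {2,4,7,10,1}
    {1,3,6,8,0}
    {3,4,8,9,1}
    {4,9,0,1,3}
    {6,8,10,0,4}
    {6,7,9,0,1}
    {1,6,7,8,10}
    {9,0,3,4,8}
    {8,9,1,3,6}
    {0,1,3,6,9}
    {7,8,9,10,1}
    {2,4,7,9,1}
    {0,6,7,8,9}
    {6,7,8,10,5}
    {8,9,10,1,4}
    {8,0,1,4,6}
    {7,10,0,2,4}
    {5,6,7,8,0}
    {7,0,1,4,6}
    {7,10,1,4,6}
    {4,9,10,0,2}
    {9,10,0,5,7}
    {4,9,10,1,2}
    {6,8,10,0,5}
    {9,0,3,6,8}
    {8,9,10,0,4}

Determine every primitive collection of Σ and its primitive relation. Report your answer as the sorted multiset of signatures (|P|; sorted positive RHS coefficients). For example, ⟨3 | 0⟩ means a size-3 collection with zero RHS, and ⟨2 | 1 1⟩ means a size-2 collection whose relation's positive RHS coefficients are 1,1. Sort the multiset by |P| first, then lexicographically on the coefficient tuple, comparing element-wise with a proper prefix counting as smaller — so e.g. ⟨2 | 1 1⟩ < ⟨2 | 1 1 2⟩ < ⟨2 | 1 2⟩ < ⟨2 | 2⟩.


|primitive collections| = 20. Relations:

  P={1,5}:  v_{1} + v_{5} = v_{10}  ⟹  sig = ⟨2 | 1⟩
  P={3,7}:  v_{3} + v_{7} = v_{9}  ⟹  sig = ⟨2 | 1⟩
  P={2,6}:  v_{2} + v_{6} = v_{1} + v_{4} + v_{7}  ⟹  sig = ⟨2 | 1 1 1⟩
  P={3,10}:  v_{3} + v_{10} = v_{4} + v_{8} + v_{9}  ⟹  sig = ⟨2 | 1 1 1⟩
  P={3,5}:  v_{3} + v_{5} = v_{0} + v_{8} + v_{9} + v_{10}  ⟹  sig = ⟨2 | 1 1 1 1⟩
  P={2,5}:  v_{2} + v_{5} = v_{0} + v_{7} + v_{9} + 3·v_{10}  ⟹  sig = ⟨2 | 1 1 1 3⟩
  P={2,3}:  v_{2} + v_{3} = v_{4} + 2·v_{9} + v_{10}  ⟹  sig = ⟨2 | 1 1 2⟩
  P={2,8}:  v_{2} + v_{8} = v_{9} + 2·v_{10}  ⟹  sig = ⟨2 | 1 2⟩
  P={4,5}:  v_{4} + v_{5} = v_{0} + 2·v_{10}  ⟹  sig = ⟨2 | 1 2⟩
  P={5,6,9}:  v_{5} + v_{6} + v_{9} = 0  ⟹  sig = ⟨3 | 0⟩
  P={0,1,10}:  v_{0} + v_{1} + v_{10} = v_{4}  ⟹  sig = ⟨3 | 1⟩
  P={4,7,8}:  v_{4} + v_{7} + v_{8} = v_{10}  ⟹  sig = ⟨3 | 1⟩
  P={6,9,10}:  v_{6} + v_{9} + v_{10} = v_{1}  ⟹  sig = ⟨3 | 1⟩
  P={0,1,2}:  v_{0} + v_{1} + v_{2} = 2·v_{4} + v_{7} + v_{9}  ⟹  sig = ⟨3 | 1 1 2⟩
  P={4,6,9}:  v_{4} + v_{6} + v_{9} = v_{0} + 2·v_{1}  ⟹  sig = ⟨3 | 1 2⟩
  P={3,4,6}:  v_{3} + v_{4} + v_{6} = 2·v_{0} + 3·v_{1} + v_{8}  ⟹  sig = ⟨3 | 1 2 3⟩
  P={0,1,7,8}:  v_{0} + v_{1} + v_{7} + v_{8} = 0  ⟹  sig = ⟨4 | 0⟩
  P={0,1,8,9}:  v_{0} + v_{1} + v_{8} + v_{9} = v_{3}  ⟹  sig = ⟨4 | 1⟩
  P={0,7,8,10}:  v_{0} + v_{7} + v_{8} + v_{10} = v_{5}  ⟹  sig = ⟨4 | 1⟩
  P={4,7,9,10}:  v_{4} + v_{7} + v_{9} + v_{10} = v_{2}  ⟹  sig = ⟨4 | 1⟩

Signatures (|P|; sorted positive RHS coefficients), sorted:
    |P|=2: 9 collections, coeffs (1), (1), (1,1,1), (1,1,1), (1,1,1,1), (1,1,1,3), (1,1,2), (1,2), (1,2)
    |P|=3: 7 collections, coeffs (), (1), (1), (1), (1,1,2), (1,2), (1,2,3)
    |P|=4: 4 collections, coeffs (), (1), (1), (1)


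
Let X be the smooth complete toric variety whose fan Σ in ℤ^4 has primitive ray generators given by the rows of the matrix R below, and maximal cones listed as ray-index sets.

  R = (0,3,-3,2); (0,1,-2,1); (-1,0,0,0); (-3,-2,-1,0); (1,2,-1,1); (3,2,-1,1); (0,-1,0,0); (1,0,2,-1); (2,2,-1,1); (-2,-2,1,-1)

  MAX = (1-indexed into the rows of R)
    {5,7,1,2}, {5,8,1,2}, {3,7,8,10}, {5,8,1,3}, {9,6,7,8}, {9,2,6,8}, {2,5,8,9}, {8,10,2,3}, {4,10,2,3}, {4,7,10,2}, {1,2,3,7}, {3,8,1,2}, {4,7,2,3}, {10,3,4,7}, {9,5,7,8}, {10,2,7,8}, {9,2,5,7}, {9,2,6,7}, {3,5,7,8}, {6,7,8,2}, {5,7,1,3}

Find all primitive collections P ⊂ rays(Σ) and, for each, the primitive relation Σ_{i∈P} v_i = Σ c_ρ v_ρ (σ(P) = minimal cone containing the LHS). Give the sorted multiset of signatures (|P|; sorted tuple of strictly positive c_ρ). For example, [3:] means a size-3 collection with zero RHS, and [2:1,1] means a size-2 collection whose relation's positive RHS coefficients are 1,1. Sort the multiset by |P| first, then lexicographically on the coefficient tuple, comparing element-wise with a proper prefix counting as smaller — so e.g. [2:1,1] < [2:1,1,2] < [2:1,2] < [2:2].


Σ has 20 primitive collections:

  P = {9,10}:  v_{9} + v_{10} = 0  ⇒ sig = [2:]
  P = {3,6}:  v_{3} + v_{6} = v_{9}  ⇒ sig = [2:1]
  P = {3,9}:  v_{3} + v_{9} = v_{5}  ⇒ sig = [2:1]
  P = {4,8}:  v_{4} + v_{8} = v_{10}  ⇒ sig = [2:1]
  P = {5,10}:  v_{5} + v_{10} = v_{3}  ⇒ sig = [2:1]
  P = {4,6}:  v_{4} + v_{6} = v_{2} + v_{7}  ⇒ sig = [2:1,1]
  P = {1,6}:  v_{1} + v_{6} = v_{2} + v_{5} + v_{9}  ⇒ sig = [2:1,1,1]
  P = {4,9}:  v_{4} + v_{9} = v_{2} + v_{3} + v_{7}  ⇒ sig = [2:1,1,1]
  P = {6,10}:  v_{6} + v_{10} = v_{2} + v_{7} + v_{8}  ⇒ sig = [2:1,1,1]
  P = {4,5}:  v_{4} + v_{5} = v_{2} + 2·v_{3} + v_{7}  ⇒ sig = [2:1,1,2]
  P = {1,9}:  v_{1} + v_{9} = v_{2} + 2·v_{5}  ⇒ sig = [2:1,2]
  P = {1,10}:  v_{1} + v_{10} = v_{2} + 2·v_{3}  ⇒ sig = [2:1,2]
  P = {1,4}:  v_{1} + v_{4} = 2·v_{2} + 3·v_{3} + v_{7}  ⇒ sig = [2:1,2,3]
  P = {5,6}:  v_{5} + v_{6} = 2·v_{9}  ⇒ sig = [2:2]
  P = {1,7,8}:  v_{1} + v_{7} + v_{8} = v_{5}  ⇒ sig = [3:1]
  P = {2,3,5}:  v_{2} + v_{3} + v_{5} = v_{1}  ⇒ sig = [3:1]
  P = {2,3,7,8}:  v_{2} + v_{3} + v_{7} + v_{8} = 0  ⇒ sig = [4:]
  P = {2,3,7,10}:  v_{2} + v_{3} + v_{7} + v_{10} = v_{4}  ⇒ sig = [4:1]
  P = {2,5,7,8}:  v_{2} + v_{5} + v_{7} + v_{8} = v_{9}  ⇒ sig = [4:1]
  P = {2,7,8,9}:  v_{2} + v_{7} + v_{8} + v_{9} = v_{6}  ⇒ sig = [4:1]

Hence PRS(X_Σ) =
    |P|=2: 14 collections, coeffs (), (1), (1), (1), (1), (1,1), (1,1,1), (1,1,1), (1,1,1), (1,1,2), (1,2), (1,2), (1,2,3), (2)
    |P|=3: 2 collections, coeffs (1), (1)
    |P|=4: 4 collections, coeffs (), (1), (1), (1)


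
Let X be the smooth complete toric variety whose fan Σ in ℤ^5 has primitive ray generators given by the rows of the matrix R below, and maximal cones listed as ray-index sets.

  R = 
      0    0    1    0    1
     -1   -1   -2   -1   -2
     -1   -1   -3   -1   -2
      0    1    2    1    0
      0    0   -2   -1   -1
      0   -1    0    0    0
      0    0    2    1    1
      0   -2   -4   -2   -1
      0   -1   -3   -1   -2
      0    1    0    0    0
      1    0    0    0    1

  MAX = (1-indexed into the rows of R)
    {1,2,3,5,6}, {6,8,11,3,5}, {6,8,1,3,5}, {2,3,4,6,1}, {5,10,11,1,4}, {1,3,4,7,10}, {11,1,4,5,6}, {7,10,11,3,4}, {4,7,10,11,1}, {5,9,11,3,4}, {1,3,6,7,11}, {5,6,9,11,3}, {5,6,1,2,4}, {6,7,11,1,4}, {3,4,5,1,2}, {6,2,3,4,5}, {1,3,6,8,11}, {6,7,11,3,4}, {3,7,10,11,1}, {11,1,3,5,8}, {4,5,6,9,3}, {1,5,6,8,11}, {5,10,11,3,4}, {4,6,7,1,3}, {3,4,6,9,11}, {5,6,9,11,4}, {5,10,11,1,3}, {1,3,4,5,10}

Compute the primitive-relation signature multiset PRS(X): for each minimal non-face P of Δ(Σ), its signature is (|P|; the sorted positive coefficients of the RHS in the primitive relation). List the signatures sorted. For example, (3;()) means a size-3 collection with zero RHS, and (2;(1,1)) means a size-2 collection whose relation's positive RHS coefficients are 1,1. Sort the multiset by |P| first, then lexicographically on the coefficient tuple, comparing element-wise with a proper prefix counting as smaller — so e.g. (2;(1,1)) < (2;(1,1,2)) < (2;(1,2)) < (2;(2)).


18 minimal non-faces of Δ(Σ) (on 11 rays):

  • {5,7}:  v_{5} + v_{7} = 0 ; sig = (2;())
  • {6,10}:  v_{6} + v_{10} = 0 ; sig = (2;())
  • {1,9}:  v_{1} + v_{9} = v_{5} + v_{6} ; sig = (2;(1,1))
  • {2,11}:  v_{2} + v_{11} = v_{5} + v_{6} ; sig = (2;(1,1))
  • {4,8}:  v_{4} + v_{8} = v_{5} + v_{6} ; sig = (2;(1,1))
  • {2,7}:  v_{2} + v_{7} = v_{1} + v_{3} + v_{4} + v_{6} ; sig = (2;(1,1,1,1))
  • {2,10}:  v_{2} + v_{10} = v_{1} + v_{3} + v_{4} + v_{5} ; sig = (2;(1,1,1,1))
  • {7,8}:  v_{7} + v_{8} = v_{1} + v_{3} + v_{6} + v_{11} ; sig = (2;(1,1,1,1))
  • {7,9}:  v_{7} + v_{9} = v_{3} + v_{4} + v_{6} + v_{11} ; sig = (2;(1,1,1,1))
  • {8,10}:  v_{8} + v_{10} = v_{1} + v_{3} + v_{5} + v_{11} ; sig = (2;(1,1,1,1))
  • {9,10}:  v_{9} + v_{10} = v_{3} + v_{4} + v_{5} + v_{11} ; sig = (2;(1,1,1,1))
  • {2,8}:  v_{2} + v_{8} = v_{1} + v_{3} + 2·v_{5} + 2·v_{6} ; sig = (2;(1,1,2,2))
  • {2,9}:  v_{2} + v_{9} = v_{3} + v_{4} + 2·v_{5} + 2·v_{6} ; sig = (2;(1,1,2,2))
  • {8,9}:  v_{8} + v_{9} = v_{3} + 2·v_{5} + 2·v_{6} + v_{11} ; sig = (2;(1,1,2,2))
  • {1,3,4,11}:  v_{1} + v_{3} + v_{4} + v_{11} = 0 ; sig = (4;())
  • {1,3,4,5,6}:  v_{1} + v_{3} + v_{4} + v_{5} + v_{6} = v_{2} ; sig = (5;(1))
  • {1,3,5,6,11}:  v_{1} + v_{3} + v_{5} + v_{6} + v_{11} = v_{8} ; sig = (5;(1))
  • {3,4,5,6,11}:  v_{3} + v_{4} + v_{5} + v_{6} + v_{11} = v_{9} ; sig = (5;(1))

Sorted signature multiset PRS(X):
[(2;()), (2;()), (2;(1,1)), (2;(1,1)), (2;(1,1)), (2;(1,1,1,1)), (2;(1,1,1,1)), (2;(1,1,1,1)), (2;(1,1,1,1)), (2;(1,1,1,1)), (2;(1,1,1,1)), (2;(1,1,2,2)), (2;(1,1,2,2)), (2;(1,1,2,2)), (4;()), (5;(1)), (5;(1)), (5;(1))]


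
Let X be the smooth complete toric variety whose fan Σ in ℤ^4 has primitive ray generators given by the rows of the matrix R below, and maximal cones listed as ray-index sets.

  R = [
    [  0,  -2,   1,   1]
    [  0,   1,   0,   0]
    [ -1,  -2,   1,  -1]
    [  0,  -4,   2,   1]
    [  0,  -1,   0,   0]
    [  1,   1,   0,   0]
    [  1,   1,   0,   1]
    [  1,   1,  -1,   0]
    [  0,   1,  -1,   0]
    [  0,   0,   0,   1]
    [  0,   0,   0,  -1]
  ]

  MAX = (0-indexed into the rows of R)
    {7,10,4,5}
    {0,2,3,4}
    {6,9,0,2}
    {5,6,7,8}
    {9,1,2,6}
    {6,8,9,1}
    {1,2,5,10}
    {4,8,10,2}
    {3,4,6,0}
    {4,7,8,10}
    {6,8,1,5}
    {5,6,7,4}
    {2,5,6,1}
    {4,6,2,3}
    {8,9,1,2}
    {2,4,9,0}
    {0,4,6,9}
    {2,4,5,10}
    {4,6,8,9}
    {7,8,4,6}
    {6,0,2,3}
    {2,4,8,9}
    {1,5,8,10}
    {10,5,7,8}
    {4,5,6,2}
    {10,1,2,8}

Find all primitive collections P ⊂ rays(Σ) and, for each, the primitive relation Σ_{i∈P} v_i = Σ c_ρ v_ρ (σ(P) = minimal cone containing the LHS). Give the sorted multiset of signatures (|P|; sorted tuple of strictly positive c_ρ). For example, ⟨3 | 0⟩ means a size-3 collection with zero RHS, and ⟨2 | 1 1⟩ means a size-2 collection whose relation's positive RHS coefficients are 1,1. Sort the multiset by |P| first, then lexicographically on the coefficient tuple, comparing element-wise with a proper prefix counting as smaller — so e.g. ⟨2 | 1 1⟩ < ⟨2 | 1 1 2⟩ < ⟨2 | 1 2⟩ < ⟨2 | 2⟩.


Primitive collections (23):

  • {1,4}:  v_{1} + v_{4} = 0 — sig = ⟨2 | 0⟩
  • {9,10}:  v_{9} + v_{10} = 0 — sig = ⟨2 | 0⟩
  • {5,9}:  v_{5} + v_{9} = v_{6} — sig = ⟨2 | 1⟩
  • {6,10}:  v_{6} + v_{10} = v_{5} — sig = ⟨2 | 1⟩
  • {0,8}:  v_{0} + v_{8} = v_{4} + v_{9} — sig = ⟨2 | 1 1⟩
  • {1,7}:  v_{1} + v_{7} = v_{5} + v_{8} — sig = ⟨2 | 1 1⟩
  • {2,7}:  v_{2} + v_{7} = v_{4} + v_{10} — sig = ⟨2 | 1 1⟩
  • {3,8}:  v_{3} + v_{8} = v_{0} + v_{4} — sig = ⟨2 | 1 1⟩
  • {0,1}:  v_{0} + v_{1} = v_{2} + v_{6} + v_{9} — sig = ⟨2 | 1 1 1⟩
  • {0,10}:  v_{0} + v_{10} = v_{2} + v_{4} + v_{6} — sig = ⟨2 | 1 1 1⟩
  • {1,3}:  v_{1} + v_{3} = v_{0} + v_{2} + v_{6} — sig = ⟨2 | 1 1 1⟩
  • {7,9}:  v_{7} + v_{9} = v_{4} + v_{6} + v_{8} — sig = ⟨2 | 1 1 1⟩
  • {0,5}:  v_{0} + v_{5} = v_{2} + v_{4} + 2·v_{6} — sig = ⟨2 | 1 1 2⟩
  • {0,7}:  v_{0} + v_{7} = 2·v_{4} + v_{6} — sig = ⟨2 | 1 2⟩
  • {3,7}:  v_{3} + v_{7} = v_{2} + 3·v_{4} + 2·v_{6} — sig = ⟨2 | 1 2 3⟩
  • {3,9}:  v_{3} + v_{9} = 2·v_{0} — sig = ⟨2 | 2⟩
  • {3,10}:  v_{3} + v_{10} = 2·v_{2} + 2·v_{4} + 2·v_{6} — sig = ⟨2 | 2 2 2⟩
  • {3,5}:  v_{3} + v_{5} = 2·v_{2} + 2·v_{4} + 3·v_{6} — sig = ⟨2 | 2 2 3⟩
  • {2,6,8}:  v_{2} + v_{6} + v_{8} = 0 — sig = ⟨3 | 0⟩
  • {2,5,8}:  v_{2} + v_{5} + v_{8} = v_{10} — sig = ⟨3 | 1⟩
  • {4,5,8}:  v_{4} + v_{5} + v_{8} = v_{7} — sig = ⟨3 | 1⟩
  • {0,2,4,6}:  v_{0} + v_{2} + v_{4} + v_{6} = v_{3} — sig = ⟨4 | 1⟩
  • {2,4,6,9}:  v_{2} + v_{4} + v_{6} + v_{9} = v_{0} — sig = ⟨4 | 1⟩

Sorted signature multiset PRS(X):
[⟨2 | 0⟩, ⟨2 | 0⟩, ⟨2 | 1⟩, ⟨2 | 1⟩, ⟨2 | 1 1⟩, ⟨2 | 1 1⟩, ⟨2 | 1 1⟩, ⟨2 | 1 1⟩, ⟨2 | 1 1 1⟩, ⟨2 | 1 1 1⟩, ⟨2 | 1 1 1⟩, ⟨2 | 1 1 1⟩, ⟨2 | 1 1 2⟩, ⟨2 | 1 2⟩, ⟨2 | 1 2 3⟩, ⟨2 | 2⟩, ⟨2 | 2 2 2⟩, ⟨2 | 2 2 3⟩, ⟨3 | 0⟩, ⟨3 | 1⟩, ⟨3 | 1⟩, ⟨4 | 1⟩, ⟨4 | 1⟩]


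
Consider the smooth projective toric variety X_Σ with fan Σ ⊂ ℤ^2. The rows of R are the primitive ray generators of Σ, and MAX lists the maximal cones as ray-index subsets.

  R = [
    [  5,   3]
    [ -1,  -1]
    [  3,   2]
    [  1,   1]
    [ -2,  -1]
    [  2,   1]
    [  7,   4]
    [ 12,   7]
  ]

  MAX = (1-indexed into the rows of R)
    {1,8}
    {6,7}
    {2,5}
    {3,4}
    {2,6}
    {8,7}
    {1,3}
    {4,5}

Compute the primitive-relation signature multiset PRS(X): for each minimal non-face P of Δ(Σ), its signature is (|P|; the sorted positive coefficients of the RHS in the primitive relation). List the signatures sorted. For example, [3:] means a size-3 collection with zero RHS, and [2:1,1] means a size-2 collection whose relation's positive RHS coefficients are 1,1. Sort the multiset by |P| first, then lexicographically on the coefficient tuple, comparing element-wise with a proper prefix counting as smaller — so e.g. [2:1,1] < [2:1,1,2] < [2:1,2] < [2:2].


Σ has 20 primitive collections:

  P = {2,4}:  v_{2} + v_{4} = 0  ⟹  sig = [2:]
  P = {5,6}:  v_{5} + v_{6} = 0  ⟹  sig = [2:]
  P = {1,5}:  v_{1} + v_{5} = v_{3}  ⟹  sig = [2:1]
  P = {1,6}:  v_{1} + v_{6} = v_{7}  ⟹  sig = [2:1]
  P = {1,7}:  v_{1} + v_{7} = v_{8}  ⟹  sig = [2:1]
  P = {2,3}:  v_{2} + v_{3} = v_{6}  ⟹  sig = [2:1]
  P = {3,5}:  v_{3} + v_{5} = v_{4}  ⟹  sig = [2:1]
  P = {3,6}:  v_{3} + v_{6} = v_{1}  ⟹  sig = [2:1]
  P = {4,6}:  v_{4} + v_{6} = v_{3}  ⟹  sig = [2:1]
  P = {5,7}:  v_{5} + v_{7} = v_{1}  ⟹  sig = [2:1]
  P = {4,7}:  v_{4} + v_{7} = v_{1} + v_{3}  ⟹  sig = [2:1,1]
  P = {2,8}:  v_{2} + v_{8} = 2·v_{6} + v_{7}  ⟹  sig = [2:1,2]
  P = {4,8}:  v_{4} + v_{8} = 2·v_{1} + v_{3}  ⟹  sig = [2:1,2]
  P = {1,2}:  v_{1} + v_{2} = 2·v_{6}  ⟹  sig = [2:2]
  P = {1,4}:  v_{1} + v_{4} = 2·v_{3}  ⟹  sig = [2:2]
  P = {3,7}:  v_{3} + v_{7} = 2·v_{1}  ⟹  sig = [2:2]
  P = {5,8}:  v_{5} + v_{8} = 2·v_{1}  ⟹  sig = [2:2]
  P = {6,8}:  v_{6} + v_{8} = 2·v_{7}  ⟹  sig = [2:2]
  P = {2,7}:  v_{2} + v_{7} = 3·v_{6}  ⟹  sig = [2:3]
  P = {3,8}:  v_{3} + v_{8} = 3·v_{1}  ⟹  sig = [2:3]

Hence PRS(X_Σ) =
[[2:], [2:], [2:1], [2:1], [2:1], [2:1], [2:1], [2:1], [2:1], [2:1], [2:1,1], [2:1,2], [2:1,2], [2:2], [2:2], [2:2], [2:2], [2:2], [2:3], [2:3]]


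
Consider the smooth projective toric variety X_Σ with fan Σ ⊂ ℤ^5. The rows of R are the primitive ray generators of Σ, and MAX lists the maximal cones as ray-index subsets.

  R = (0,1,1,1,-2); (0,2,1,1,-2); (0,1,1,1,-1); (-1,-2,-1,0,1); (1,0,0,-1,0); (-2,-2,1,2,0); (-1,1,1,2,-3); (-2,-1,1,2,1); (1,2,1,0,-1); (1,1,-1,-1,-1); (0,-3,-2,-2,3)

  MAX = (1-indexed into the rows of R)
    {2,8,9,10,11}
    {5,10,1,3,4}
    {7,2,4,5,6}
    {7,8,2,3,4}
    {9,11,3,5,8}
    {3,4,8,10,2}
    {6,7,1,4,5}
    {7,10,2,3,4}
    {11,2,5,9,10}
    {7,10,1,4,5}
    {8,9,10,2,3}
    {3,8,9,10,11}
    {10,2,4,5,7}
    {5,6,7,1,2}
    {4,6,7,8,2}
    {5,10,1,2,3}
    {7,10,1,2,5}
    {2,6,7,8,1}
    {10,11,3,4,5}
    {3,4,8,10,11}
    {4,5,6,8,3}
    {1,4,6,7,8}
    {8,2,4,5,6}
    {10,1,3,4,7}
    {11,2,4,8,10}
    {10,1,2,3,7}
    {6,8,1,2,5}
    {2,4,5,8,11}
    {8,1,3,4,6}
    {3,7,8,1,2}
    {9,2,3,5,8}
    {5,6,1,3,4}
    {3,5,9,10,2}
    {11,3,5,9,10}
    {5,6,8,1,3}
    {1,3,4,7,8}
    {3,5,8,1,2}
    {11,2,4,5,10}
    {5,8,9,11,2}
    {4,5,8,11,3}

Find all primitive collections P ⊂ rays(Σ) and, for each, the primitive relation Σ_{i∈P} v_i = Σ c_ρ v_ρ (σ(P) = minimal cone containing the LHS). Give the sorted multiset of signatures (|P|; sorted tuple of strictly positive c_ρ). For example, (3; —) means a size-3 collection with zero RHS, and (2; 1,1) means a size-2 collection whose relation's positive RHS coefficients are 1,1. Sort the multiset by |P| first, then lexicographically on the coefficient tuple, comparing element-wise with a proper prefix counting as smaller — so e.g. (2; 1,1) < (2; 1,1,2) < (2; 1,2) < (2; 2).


|primitive collections| = 19. Relations:

  {4,9}:  v_{4} + v_{9} = 0 — sig = (2; —)
  {1,11}:  v_{1} + v_{11} = v_{4} + v_{5} — sig = (2; 1,1)
  {6,10}:  v_{6} + v_{10} = v_{1} + v_{4} — sig = (2; 1,1)
  {7,9}:  v_{7} + v_{9} = v_{1} + v_{2} — sig = (2; 1,1)
  {1,9}:  v_{1} + v_{9} = v_{2} + v_{3} + v_{5} — sig = (2; 1,1,1)
  {6,9}:  v_{6} + v_{9} = v_{1} + v_{5} + v_{8} — sig = (2; 1,1,1)
  {7,11}:  v_{7} + v_{11} = v_{2} + 2·v_{4} + v_{5} — sig = (2; 1,1,2)
  {6,11}:  v_{6} + v_{11} = 2·v_{4} + 2·v_{5} + v_{8} — sig = (2; 1,2,2)
  {2,3,11}:  v_{2} + v_{3} + v_{11} = 0 — sig = (3; —)
  {5,8,10}:  v_{5} + v_{8} + v_{10} = 0 — sig = (3; —)
  {1,2,4}:  v_{1} + v_{2} + v_{4} = v_{7} — sig = (3; 1)
  {5,7,8}:  v_{5} + v_{7} + v_{8} = v_{2} + v_{6} — sig = (3; 1,1)
  {1,8,10}:  v_{1} + v_{8} + v_{10} = v_{2} + v_{3} + v_{4} — sig = (3; 1,1,1)
  {3,6,7}:  v_{3} + v_{6} + v_{7} = 3·v_{1} + v_{4} + v_{8} — sig = (3; 1,1,3)
  {2,3,6}:  v_{2} + v_{3} + v_{6} = 2·v_{1} + v_{8} — sig = (3; 1,2)
  {7,8,10}:  v_{7} + v_{8} + v_{10} = 2·v_{2} + v_{3} + 2·v_{4} — sig = (3; 1,2,2)
  {3,5,7}:  v_{3} + v_{5} + v_{7} = 2·v_{1} — sig = (3; 2)
  {1,4,5,8}:  v_{1} + v_{4} + v_{5} + v_{8} = v_{6} — sig = (4; 1)
  {2,3,4,5}:  v_{2} + v_{3} + v_{4} + v_{5} = v_{1} — sig = (4; 1)

Hence PRS(X_Σ) =
    (2; —)
    (2; 1,1)
    (2; 1,1)
    (2; 1,1)
    (2; 1,1,1)
    (2; 1,1,1)
    (2; 1,1,2)
    (2; 1,2,2)
    (3; —)
    (3; —)
    (3; 1)
    (3; 1,1)
    (3; 1,1,1)
    (3; 1,1,3)
    (3; 1,2)
    (3; 1,2,2)
    (3; 2)
    (4; 1)
    (4; 1)


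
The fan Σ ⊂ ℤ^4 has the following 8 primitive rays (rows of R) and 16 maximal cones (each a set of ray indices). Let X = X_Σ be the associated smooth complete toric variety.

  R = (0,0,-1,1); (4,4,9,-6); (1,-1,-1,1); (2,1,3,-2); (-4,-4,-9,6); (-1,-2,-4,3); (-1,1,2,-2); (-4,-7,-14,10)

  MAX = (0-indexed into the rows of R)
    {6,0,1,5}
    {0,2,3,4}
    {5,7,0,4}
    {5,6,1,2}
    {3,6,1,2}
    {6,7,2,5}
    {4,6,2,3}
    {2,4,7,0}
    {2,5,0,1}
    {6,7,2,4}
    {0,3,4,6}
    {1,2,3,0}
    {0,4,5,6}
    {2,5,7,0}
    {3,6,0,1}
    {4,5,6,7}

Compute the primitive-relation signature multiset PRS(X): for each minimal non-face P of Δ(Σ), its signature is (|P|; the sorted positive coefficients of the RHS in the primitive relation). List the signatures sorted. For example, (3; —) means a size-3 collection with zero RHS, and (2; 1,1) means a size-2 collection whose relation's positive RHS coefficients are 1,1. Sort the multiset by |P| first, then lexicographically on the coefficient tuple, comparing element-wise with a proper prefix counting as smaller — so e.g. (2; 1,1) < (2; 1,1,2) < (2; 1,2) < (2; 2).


Δ(Σ) — 8 vertices, 7 min non-faces:

  • {1,4}:  v_{1} + v_{4} = 0 ; sig = (2; —)
  • {3,5}:  v_{3} + v_{5} = v_{2} ; sig = (2; 1)
  • {1,7}:  v_{1} + v_{7} = v_{2} + v_{5} ; sig = (2; 1,1)
  • {3,7}:  v_{3} + v_{7} = 2·v_{2} + v_{4} ; sig = (2; 1,2)
  • {0,2,6}:  v_{0} + v_{2} + v_{6} = 0 ; sig = (3; —)
  • {2,4,5}:  v_{2} + v_{4} + v_{5} = v_{7} ; sig = (3; 1)
  • {0,6,7}:  v_{0} + v_{6} + v_{7} = v_{4} + v_{5} ; sig = (3; 1,1)

so the primitive-relation signature multiset is
{ (2; —),  (2; 1),  (2; 1,1),  (2; 1,2),  (3; —),  (3; 1),  (3; 1,1) }


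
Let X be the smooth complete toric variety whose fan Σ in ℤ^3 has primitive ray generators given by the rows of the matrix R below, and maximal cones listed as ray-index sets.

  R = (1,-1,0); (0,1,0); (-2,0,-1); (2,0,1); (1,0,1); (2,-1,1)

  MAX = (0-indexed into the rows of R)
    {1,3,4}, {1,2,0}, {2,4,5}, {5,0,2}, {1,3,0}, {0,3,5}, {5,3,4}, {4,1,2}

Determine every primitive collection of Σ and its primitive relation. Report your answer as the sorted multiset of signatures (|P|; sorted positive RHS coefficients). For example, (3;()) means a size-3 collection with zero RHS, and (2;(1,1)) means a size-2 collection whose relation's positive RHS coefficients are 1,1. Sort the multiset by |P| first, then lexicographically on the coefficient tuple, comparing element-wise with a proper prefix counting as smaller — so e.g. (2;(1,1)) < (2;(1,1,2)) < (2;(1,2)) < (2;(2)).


Δ(Σ) — 6 vertices, 3 min non-faces:

  P = {2,3}:  v_{2} + v_{3} = 0 ; sig = (2;())
  P = {0,4}:  v_{0} + v_{4} = v_{5} ; sig = (2;(1))
  P = {1,5}:  v_{1} + v_{5} = v_{3} ; sig = (2;(1))

so the primitive-relation signature multiset is
    (2;())
    (2;(1))
    (2;(1))


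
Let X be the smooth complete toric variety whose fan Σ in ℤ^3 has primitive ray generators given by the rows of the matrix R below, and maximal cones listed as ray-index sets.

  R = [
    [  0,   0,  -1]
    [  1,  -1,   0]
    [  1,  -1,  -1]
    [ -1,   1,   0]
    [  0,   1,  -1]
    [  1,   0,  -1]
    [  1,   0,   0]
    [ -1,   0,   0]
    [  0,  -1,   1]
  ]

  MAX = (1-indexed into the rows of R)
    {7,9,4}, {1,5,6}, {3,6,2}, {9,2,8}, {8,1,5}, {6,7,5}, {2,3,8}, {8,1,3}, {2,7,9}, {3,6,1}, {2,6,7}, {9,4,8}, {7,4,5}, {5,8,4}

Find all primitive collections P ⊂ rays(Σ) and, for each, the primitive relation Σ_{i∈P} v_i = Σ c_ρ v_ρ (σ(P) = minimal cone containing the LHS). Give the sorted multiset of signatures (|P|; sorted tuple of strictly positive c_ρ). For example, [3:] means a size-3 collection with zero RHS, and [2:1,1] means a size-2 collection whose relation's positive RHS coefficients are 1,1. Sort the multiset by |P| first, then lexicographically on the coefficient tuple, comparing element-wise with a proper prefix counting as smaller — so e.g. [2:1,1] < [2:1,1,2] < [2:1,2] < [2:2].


15 minimal non-faces of Δ(Σ) (on 9 rays):

  P={2,4}:  v_{2} + v_{4} = 0  ⇒ sig = [2:]
  P={5,9}:  v_{5} + v_{9} = 0  ⇒ sig = [2:]
  P={7,8}:  v_{7} + v_{8} = 0  ⇒ sig = [2:]
  P={1,2}:  v_{1} + v_{2} = v_{3}  ⇒ sig = [2:1]
  P={1,7}:  v_{1} + v_{7} = v_{6}  ⇒ sig = [2:1]
  P={2,5}:  v_{2} + v_{5} = v_{6}  ⇒ sig = [2:1]
  P={3,4}:  v_{3} + v_{4} = v_{1}  ⇒ sig = [2:1]
  P={4,6}:  v_{4} + v_{6} = v_{5}  ⇒ sig = [2:1]
  P={6,8}:  v_{6} + v_{8} = v_{1}  ⇒ sig = [2:1]
  P={6,9}:  v_{6} + v_{9} = v_{2}  ⇒ sig = [2:1]
  P={1,4}:  v_{1} + v_{4} = v_{5} + v_{8}  ⇒ sig = [2:1,1]
  P={1,9}:  v_{1} + v_{9} = v_{2} + v_{8}  ⇒ sig = [2:1,1]
  P={3,5}:  v_{3} + v_{5} = v_{1} + v_{6}  ⇒ sig = [2:1,1]
  P={3,7}:  v_{3} + v_{7} = v_{2} + v_{6}  ⇒ sig = [2:1,1]
  P={3,9}:  v_{3} + v_{9} = 2·v_{2} + v_{8}  ⇒ sig = [2:1,2]

Hence PRS(X_Σ) =
{ [2:] ×3,  [2:1] ×7,  [2:1,1] ×4,  [2:1,2] }
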